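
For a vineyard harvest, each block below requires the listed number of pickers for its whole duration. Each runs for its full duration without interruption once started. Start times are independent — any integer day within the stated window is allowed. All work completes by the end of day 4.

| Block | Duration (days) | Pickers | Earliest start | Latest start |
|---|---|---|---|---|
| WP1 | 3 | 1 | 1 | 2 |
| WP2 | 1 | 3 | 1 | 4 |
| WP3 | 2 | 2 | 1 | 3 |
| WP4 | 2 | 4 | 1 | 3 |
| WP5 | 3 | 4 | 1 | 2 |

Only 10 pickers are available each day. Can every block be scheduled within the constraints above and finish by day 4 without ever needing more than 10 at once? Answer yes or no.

yes

Schedule WP1@1, WP2@1, WP3@1, WP4@3, WP5@2: d1:6  d2:7  d3:9  d4:8 — peak 9 ≤ 10.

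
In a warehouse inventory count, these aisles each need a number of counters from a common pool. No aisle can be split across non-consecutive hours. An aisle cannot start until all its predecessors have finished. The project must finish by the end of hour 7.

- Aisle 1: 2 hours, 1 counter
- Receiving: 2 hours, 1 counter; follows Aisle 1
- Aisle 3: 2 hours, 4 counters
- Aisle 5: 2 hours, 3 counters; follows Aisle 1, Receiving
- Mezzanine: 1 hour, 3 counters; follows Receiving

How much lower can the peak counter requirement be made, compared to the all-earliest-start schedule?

1

Early-start peak: h1:5  h2:5  h3:1  h4:1  h5:6  h6:3  h7:0 ⇒ 6.
Leveled (Aisle 1@1, Receiving@3, Aisle 3@1, Aisle 5@5, Mezzanine@7): h1:5  h2:5  h3:1  h4:1  h5:3  h6:3  h7:3 ⇒ 5.
Reduction 6 − 5 = 1.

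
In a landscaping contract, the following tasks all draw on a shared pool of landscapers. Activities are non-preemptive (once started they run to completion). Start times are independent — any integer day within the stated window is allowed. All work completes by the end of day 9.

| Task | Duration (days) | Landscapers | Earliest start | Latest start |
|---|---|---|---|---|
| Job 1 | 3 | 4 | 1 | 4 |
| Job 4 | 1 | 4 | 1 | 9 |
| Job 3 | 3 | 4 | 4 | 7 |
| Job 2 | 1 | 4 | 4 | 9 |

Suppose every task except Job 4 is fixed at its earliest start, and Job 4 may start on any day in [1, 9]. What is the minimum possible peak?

8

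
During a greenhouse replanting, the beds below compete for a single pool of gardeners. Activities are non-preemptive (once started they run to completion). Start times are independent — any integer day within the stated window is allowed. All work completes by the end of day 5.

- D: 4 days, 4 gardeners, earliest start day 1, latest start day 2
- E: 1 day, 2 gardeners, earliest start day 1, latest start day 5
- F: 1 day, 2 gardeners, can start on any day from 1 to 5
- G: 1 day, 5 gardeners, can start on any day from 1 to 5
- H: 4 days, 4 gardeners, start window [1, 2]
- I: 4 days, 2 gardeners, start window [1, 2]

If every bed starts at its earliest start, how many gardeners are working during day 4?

10

At early start, day 4 has: D, H, I.
Demand: 4 + 4 + 2 = 10.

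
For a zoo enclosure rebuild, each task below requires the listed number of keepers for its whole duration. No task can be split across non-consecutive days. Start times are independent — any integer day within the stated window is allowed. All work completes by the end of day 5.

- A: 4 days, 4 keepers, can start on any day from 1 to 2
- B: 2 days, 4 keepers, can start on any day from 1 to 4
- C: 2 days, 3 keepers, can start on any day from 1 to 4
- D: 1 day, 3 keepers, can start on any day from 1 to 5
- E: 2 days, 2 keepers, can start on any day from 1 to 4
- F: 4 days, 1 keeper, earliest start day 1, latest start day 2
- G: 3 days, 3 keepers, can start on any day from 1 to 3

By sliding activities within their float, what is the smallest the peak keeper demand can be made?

Early-start (A@1, B@1, C@1, D@1, E@1, F@1, G@1) gives peak 20: d1:20  d2:17  d3:8  d4:5  d5:0.
Shift C→3, D→5, G→3.
Schedule A@1, B@1, C@3, D@5, E@1, F@1, G@3: d1:11  d2:11  d3:11  d4:11  d5:6 — peak 11.

11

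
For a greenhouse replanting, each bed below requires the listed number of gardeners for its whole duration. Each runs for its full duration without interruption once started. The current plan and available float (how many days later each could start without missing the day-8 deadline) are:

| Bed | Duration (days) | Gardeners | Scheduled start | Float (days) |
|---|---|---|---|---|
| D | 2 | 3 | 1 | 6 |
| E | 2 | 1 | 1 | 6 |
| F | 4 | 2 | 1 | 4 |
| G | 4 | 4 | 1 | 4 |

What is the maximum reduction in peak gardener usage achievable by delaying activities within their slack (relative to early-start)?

Early-start peak: d1:10  d2:10  d3:6  d4:6  d5:0  d6:0  d7:0  d8:0 ⇒ 10.
Leveled (D@1, E@3, F@1, G@5): d1:5  d2:5  d3:3  d4:3  d5:4  d6:4  d7:4  d8:4 ⇒ 5.
Reduction 10 − 5 = 5.

5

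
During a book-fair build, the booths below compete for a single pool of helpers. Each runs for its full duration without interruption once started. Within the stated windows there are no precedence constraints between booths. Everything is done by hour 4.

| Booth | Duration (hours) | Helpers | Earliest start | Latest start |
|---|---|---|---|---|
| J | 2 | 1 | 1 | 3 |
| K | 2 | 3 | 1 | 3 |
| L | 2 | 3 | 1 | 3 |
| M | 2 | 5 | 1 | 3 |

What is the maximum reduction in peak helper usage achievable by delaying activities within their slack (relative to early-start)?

6

Early-start peak: h1:12  h2:12  h3:0  h4:0 ⇒ 12.
Leveled (J@1, K@3, L@3, M@1): h1:6  h2:6  h3:6  h4:6 ⇒ 6.
Reduction 12 − 6 = 6.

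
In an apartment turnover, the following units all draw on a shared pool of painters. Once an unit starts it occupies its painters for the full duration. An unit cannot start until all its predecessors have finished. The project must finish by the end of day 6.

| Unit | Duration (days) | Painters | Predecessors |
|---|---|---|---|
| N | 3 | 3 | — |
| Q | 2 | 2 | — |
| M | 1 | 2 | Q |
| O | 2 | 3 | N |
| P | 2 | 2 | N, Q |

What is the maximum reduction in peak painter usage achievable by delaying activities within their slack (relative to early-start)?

Early-start peak: d1:5  d2:5  d3:5  d4:5  d5:5  d6:0 ⇒ 5.
Leveled (N@1, Q@1, M@3, O@4, P@4): d1:5  d2:5  d3:5  d4:5  d5:5  d6:0 ⇒ 5.
Reduction 5 − 5 = 0.

0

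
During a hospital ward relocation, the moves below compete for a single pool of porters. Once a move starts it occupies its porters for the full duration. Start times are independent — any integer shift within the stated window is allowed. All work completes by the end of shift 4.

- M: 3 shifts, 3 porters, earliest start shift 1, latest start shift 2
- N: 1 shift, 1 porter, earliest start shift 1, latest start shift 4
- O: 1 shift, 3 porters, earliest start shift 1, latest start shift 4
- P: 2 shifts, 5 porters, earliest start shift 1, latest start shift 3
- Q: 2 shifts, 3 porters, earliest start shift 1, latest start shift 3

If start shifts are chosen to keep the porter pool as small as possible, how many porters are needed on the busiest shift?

8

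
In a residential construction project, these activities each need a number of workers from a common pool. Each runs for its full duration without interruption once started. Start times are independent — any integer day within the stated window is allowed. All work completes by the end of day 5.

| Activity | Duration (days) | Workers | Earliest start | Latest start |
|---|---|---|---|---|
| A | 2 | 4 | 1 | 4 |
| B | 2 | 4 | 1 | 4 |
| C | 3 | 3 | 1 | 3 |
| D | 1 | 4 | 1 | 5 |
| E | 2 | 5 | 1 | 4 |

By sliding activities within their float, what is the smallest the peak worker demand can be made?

Early-start (A@1, B@1, C@1, D@1, E@1) gives peak 20: d1:20  d2:16  d3:3  d4:0  d5:0.
Shift C→3, D→3, E→4.
Schedule A@1, B@1, C@3, D@3, E@4: d1:8  d2:8  d3:7  d4:8  d5:8 — peak 8.
Total worker-days = 39 over 5 days ⇒ peak ≥ ⌈39/5⌉ = 8, so 8 is optimal.

8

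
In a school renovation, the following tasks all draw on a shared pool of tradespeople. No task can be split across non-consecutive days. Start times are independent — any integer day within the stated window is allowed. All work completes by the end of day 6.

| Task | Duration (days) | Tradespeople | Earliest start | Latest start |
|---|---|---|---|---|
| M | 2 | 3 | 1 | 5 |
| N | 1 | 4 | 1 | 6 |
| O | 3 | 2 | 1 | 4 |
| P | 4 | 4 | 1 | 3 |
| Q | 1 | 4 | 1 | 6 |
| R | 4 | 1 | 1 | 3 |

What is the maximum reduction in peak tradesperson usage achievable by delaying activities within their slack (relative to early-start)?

Early-start peak: d1:18  d2:10  d3:7  d4:5  d5:0  d6:0 ⇒ 18.
Leveled (M@1, N@1, O@3, P@2, Q@6, R@3): d1:7  d2:7  d3:7  d4:7  d5:7  d6:5 ⇒ 7.
Reduction 18 − 7 = 11.

11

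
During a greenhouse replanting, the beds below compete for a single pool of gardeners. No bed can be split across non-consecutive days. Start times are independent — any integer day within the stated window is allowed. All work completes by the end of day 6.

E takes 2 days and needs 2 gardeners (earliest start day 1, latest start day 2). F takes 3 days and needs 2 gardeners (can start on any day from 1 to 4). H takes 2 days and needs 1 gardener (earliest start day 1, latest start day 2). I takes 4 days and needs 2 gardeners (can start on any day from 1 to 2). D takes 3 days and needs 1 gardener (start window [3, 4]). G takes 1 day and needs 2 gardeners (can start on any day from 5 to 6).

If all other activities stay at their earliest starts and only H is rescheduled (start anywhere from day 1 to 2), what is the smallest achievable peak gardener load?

H@1: d1:7  d2:7  d3:5  d4:3  d5:3  d6:0 → peak 7
H@2: d1:6  d2:7  d3:6  d4:3  d5:3  d6:0 → peak 7
Best is H@1, peak 7.

7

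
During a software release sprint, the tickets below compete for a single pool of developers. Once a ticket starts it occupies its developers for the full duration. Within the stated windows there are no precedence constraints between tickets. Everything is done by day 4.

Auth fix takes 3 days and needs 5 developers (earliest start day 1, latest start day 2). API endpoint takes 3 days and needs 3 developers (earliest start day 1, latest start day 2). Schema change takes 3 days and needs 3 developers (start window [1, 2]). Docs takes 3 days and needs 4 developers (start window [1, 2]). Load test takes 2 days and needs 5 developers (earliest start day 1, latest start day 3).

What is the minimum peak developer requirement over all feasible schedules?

Schedule Auth fix@1, API endpoint@1, Schema change@1, Docs@1, Load test@1: d1:20  d2:20  d3:15  d4:0 — peak 20.

20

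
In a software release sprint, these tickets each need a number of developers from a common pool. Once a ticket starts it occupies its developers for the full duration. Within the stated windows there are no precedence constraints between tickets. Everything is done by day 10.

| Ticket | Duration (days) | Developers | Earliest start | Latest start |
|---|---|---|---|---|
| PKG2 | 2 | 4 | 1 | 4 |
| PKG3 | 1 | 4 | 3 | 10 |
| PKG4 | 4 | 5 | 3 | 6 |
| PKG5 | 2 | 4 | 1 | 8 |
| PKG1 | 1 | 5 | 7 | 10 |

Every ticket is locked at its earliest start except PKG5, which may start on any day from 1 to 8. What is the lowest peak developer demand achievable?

PKG5@1: d1:8  d2:8  d3:9  d4:5  d5:5  d6:5  d7:5  d8:0  d9:0  d10:0 → peak 9
PKG5@2: d1:4  d2:8  d3:13  d4:5  d5:5  d6:5  d7:5  d8:0  d9:0  d10:0 → peak 13
PKG5@3: d1:4  d2:4  d3:13  d4:9  d5:5  d6:5  d7:5  d8:0  d9:0  d10:0 → peak 13
PKG5@4: d1:4  d2:4  d3:9  d4:9  d5:9  d6:5  d7:5  d8:0  d9:0  d10:0 → peak 9
PKG5@5: d1:4  d2:4  d3:9  d4:5  d5:9  d6:9  d7:5  d8:0  d9:0  d10:0 → peak 9
PKG5@6: d1:4  d2:4  d3:9  d4:5  d5:5  d6:9  d7:9  d8:0  d9:0  d10:0 → peak 9
PKG5@7: d1:4  d2:4  d3:9  d4:5  d5:5  d6:5  d7:9  d8:4  d9:0  d10:0 → peak 9
PKG5@8: d1:4  d2:4  d3:9  d4:5  d5:5  d6:5  d7:5  d8:4  d9:4  d10:0 → peak 9
Best is PKG5@1, peak 9.

9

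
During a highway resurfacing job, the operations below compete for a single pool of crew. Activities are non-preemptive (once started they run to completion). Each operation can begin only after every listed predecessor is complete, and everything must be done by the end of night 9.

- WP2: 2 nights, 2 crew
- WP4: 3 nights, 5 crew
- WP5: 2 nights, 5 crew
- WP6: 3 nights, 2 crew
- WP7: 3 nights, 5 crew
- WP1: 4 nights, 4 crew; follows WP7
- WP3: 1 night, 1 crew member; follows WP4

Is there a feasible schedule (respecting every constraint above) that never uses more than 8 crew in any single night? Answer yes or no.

no

The minimum achievable peak is 9; 8 < 9, so no feasible schedule stays within the cap.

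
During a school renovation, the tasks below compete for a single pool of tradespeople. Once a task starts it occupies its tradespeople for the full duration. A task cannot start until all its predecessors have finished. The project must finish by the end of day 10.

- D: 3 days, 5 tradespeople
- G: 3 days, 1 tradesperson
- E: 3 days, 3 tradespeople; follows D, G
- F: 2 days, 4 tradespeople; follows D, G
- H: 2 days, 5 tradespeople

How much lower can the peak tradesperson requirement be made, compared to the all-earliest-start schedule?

Early-start peak: d1:11  d2:11  d3:6  d4:7  d5:7  d6:3  d7:0  d8:0  d9:0  d10:0 ⇒ 11.
Leveled (D@1, G@1, E@4, F@7, H@9): d1:6  d2:6  d3:6  d4:3  d5:3  d6:3  d7:4  d8:4  d9:5  d10:5 ⇒ 6.
Reduction 11 − 6 = 5.

5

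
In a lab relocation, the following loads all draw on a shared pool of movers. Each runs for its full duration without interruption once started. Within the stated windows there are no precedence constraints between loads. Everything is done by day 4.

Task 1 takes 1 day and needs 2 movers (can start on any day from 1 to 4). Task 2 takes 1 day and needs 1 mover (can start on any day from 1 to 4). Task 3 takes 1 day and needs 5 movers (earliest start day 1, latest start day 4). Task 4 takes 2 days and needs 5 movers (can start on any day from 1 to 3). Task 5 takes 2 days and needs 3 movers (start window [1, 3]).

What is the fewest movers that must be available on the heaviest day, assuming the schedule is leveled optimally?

Early-start (Task 1@1, Task 2@1, Task 3@1, Task 4@1, Task 5@1) gives peak 16: d1:16  d2:8  d3:0  d4:0.
Shift Task 4→2, Task 5→2.
Schedule Task 1@1, Task 2@1, Task 3@1, Task 4@2, Task 5@2: d1:8  d2:8  d3:8  d4:0 — peak 8.

8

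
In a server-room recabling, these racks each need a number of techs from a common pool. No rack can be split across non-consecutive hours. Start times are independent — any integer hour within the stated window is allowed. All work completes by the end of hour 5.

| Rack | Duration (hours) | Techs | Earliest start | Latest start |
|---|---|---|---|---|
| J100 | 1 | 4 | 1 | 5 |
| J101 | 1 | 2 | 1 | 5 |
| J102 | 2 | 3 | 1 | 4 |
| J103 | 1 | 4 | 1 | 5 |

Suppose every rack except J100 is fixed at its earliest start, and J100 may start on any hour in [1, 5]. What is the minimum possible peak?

9

J100@1: h1:13  h2:3  h3:0  h4:0  h5:0 → peak 13
J100@2: h1:9  h2:7  h3:0  h4:0  h5:0 → peak 9
J100@3: h1:9  h2:3  h3:4  h4:0  h5:0 → peak 9
J100@4: h1:9  h2:3  h3:0  h4:4  h5:0 → peak 9
J100@5: h1:9  h2:3  h3:0  h4:0  h5:4 → peak 9
Best is J100@2, peak 9.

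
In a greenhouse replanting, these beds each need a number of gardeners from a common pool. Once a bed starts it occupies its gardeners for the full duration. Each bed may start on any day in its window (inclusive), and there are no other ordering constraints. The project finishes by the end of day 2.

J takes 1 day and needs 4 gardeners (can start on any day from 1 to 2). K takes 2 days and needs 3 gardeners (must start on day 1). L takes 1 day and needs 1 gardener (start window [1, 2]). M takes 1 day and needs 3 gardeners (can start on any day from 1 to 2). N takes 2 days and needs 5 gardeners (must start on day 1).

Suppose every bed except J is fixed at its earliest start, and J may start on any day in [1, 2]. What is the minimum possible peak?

12

J@1: d1:16  d2:8 → peak 16
J@2: d1:12  d2:12 → peak 12
Best is J@2, peak 12.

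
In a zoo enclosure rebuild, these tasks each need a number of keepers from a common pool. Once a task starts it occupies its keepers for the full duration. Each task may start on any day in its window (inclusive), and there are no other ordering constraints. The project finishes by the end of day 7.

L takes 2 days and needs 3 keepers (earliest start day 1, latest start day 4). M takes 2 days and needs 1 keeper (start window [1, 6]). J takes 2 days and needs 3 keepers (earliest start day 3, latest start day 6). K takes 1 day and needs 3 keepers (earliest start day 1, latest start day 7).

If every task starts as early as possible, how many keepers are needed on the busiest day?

Early-start schedule: L@1, M@1, J@3, K@1.
Load per day: day 1: 7, day 2: 4, day 3: 3, day 4: 3, day 5: 0, day 6: 0, day 7: 0.
Peak is 7.

7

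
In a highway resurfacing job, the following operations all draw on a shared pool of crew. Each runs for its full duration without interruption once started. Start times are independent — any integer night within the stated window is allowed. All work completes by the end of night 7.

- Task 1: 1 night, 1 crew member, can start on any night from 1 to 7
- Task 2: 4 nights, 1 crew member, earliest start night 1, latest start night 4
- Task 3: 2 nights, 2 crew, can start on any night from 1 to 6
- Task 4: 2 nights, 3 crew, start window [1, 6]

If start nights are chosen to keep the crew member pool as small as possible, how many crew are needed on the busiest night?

3

Early-start (Task 1@1, Task 2@1, Task 3@1, Task 4@1) gives peak 7: n1:7  n2:6  n3:1  n4:1  n5:0  n6:0  n7:0.
Shift Task 3→2, Task 4→5.
Schedule Task 1@1, Task 2@1, Task 3@2, Task 4@5: n1:2  n2:3  n3:3  n4:1  n5:3  n6:3  n7:0 — peak 3.
Total crew member-nights = 15 over 7 nights ⇒ peak ≥ ⌈15/7⌉ = 3, so 3 is optimal.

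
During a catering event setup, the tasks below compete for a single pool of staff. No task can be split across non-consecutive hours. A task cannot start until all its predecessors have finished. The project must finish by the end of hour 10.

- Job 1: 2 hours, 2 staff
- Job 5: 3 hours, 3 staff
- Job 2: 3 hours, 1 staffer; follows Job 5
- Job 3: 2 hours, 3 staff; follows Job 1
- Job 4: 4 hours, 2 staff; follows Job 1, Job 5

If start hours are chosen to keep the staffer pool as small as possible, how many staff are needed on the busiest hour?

5

Early-start (Job 1@1, Job 5@1, Job 2@4, Job 3@3, Job 4@4) gives peak 6: h1:5  h2:5  h3:6  h4:6  h5:3  h6:3  h7:2  h8:0  h9:0  h10:0.
Shift Job 3→4, Job 4→6.
Schedule Job 1@1, Job 5@1, Job 2@4, Job 3@4, Job 4@6: h1:5  h2:5  h3:3  h4:4  h5:4  h6:3  h7:2  h8:2  h9:2  h10:0 — peak 5.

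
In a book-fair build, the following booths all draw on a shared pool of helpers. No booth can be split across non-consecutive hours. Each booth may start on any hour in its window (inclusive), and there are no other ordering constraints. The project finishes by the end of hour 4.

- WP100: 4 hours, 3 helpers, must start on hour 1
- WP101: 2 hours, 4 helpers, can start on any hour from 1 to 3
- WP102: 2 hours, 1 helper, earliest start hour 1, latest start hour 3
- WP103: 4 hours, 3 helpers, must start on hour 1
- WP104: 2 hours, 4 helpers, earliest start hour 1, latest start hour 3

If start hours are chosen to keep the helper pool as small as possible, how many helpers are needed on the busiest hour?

11

Early-start (WP100@1, WP101@1, WP102@1, WP103@1, WP104@1) gives peak 15: h1:15  h2:15  h3:6  h4:6.
Shift WP104→3.
Schedule WP100@1, WP101@1, WP102@1, WP103@1, WP104@3: h1:11  h2:11  h3:10  h4:10 — peak 11.
Total helper-hours = 42 over 4 hours ⇒ peak ≥ ⌈42/4⌉ = 11, so 11 is optimal.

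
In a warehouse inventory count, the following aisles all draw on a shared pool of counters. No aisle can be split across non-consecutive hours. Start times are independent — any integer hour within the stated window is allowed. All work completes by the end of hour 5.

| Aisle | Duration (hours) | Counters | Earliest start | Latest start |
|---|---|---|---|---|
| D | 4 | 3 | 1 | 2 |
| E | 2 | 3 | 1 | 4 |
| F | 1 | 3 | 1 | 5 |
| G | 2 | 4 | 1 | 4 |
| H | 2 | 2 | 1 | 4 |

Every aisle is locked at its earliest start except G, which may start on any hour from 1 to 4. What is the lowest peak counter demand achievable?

G@1: h1:15  h2:12  h3:3  h4:3  h5:0 → peak 15
G@2: h1:11  h2:12  h3:7  h4:3  h5:0 → peak 12
G@3: h1:11  h2:8  h3:7  h4:7  h5:0 → peak 11
G@4: h1:11  h2:8  h3:3  h4:7  h5:4 → peak 11
Best is G@3, peak 11.

11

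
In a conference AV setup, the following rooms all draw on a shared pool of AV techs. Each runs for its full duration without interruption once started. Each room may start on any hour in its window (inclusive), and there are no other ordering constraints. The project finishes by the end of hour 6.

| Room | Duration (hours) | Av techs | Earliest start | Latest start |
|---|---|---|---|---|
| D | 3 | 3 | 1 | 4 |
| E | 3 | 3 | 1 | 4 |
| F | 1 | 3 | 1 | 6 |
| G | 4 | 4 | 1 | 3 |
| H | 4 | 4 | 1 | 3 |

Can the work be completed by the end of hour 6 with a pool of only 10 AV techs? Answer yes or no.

no

The minimum achievable peak is 11; 10 < 11, so no feasible schedule stays within the cap.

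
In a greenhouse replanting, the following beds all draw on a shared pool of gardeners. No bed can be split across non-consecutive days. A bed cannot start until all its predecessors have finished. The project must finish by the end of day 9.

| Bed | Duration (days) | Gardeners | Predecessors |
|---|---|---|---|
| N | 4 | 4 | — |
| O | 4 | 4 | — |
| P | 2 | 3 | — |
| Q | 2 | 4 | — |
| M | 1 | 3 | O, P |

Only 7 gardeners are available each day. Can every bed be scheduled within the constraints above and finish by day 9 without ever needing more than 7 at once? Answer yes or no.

The minimum achievable peak is 8; 7 < 8, so no feasible schedule stays within the cap.

no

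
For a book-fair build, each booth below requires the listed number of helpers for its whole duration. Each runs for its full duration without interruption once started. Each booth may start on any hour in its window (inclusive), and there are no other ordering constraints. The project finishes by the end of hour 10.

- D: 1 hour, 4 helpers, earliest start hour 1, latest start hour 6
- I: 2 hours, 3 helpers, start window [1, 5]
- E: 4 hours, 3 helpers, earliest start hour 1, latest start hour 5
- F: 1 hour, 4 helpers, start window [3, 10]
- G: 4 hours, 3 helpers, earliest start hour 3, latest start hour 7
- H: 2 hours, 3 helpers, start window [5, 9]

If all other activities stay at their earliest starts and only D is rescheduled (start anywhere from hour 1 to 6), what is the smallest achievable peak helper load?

10

D@1: h1:10  h2:6  h3:10  h4:6  h5:6  h6:6  h7:0  h8:0  h9:0  h10:0 → peak 10
D@2: h1:6  h2:10  h3:10  h4:6  h5:6  h6:6  h7:0  h8:0  h9:0  h10:0 → peak 10
D@3: h1:6  h2:6  h3:14  h4:6  h5:6  h6:6  h7:0  h8:0  h9:0  h10:0 → peak 14
D@4: h1:6  h2:6  h3:10  h4:10  h5:6  h6:6  h7:0  h8:0  h9:0  h10:0 → peak 10
D@5: h1:6  h2:6  h3:10  h4:6  h5:10  h6:6  h7:0  h8:0  h9:0  h10:0 → peak 10
D@6: h1:6  h2:6  h3:10  h4:6  h5:6  h6:10  h7:0  h8:0  h9:0  h10:0 → peak 10
Best is D@1, peak 10.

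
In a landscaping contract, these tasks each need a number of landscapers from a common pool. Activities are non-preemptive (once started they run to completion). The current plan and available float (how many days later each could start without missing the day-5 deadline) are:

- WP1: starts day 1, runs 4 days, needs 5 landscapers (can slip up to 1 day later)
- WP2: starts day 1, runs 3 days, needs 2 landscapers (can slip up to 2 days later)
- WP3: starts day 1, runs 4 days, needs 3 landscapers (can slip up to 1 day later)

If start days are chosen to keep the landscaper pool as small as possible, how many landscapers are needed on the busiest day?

Schedule WP1@1, WP2@1, WP3@1: d1:10  d2:10  d3:10  d4:8  d5:0 — peak 10.
No arrangement of the 12 feasible schedules does better.

10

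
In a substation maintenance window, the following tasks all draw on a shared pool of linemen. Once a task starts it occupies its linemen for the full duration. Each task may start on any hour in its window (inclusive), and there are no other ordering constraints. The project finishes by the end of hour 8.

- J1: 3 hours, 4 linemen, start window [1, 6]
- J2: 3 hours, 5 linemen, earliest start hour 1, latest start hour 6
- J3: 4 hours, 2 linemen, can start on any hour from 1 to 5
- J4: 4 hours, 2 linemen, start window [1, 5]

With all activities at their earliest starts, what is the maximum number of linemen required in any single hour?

13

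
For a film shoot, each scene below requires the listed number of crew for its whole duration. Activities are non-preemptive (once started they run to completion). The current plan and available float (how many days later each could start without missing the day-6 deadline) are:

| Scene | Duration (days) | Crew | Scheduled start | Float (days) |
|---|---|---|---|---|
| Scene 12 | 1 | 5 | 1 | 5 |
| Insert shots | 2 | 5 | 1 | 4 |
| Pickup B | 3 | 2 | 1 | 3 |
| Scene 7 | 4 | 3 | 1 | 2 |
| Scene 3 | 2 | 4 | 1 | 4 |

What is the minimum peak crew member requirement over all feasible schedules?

8

Early-start (Scene 12@1, Insert shots@1, Pickup B@1, Scene 7@1, Scene 3@1) gives peak 19: d1:19  d2:14  d3:5  d4:3  d5:0  d6:0.
Shift Insert shots→2, Pickup B→4, Scene 3→5.
Schedule Scene 12@1, Insert shots@2, Pickup B@4, Scene 7@1, Scene 3@5: d1:8  d2:8  d3:8  d4:5  d5:6  d6:6 — peak 8.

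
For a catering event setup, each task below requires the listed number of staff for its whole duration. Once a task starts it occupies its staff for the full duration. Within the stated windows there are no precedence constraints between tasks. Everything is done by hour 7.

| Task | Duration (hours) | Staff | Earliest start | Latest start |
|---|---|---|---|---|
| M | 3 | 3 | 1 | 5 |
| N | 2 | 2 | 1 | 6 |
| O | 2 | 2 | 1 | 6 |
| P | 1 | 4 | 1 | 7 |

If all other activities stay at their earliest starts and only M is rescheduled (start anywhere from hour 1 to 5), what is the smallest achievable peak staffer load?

8

M@1: h1:11  h2:7  h3:3  h4:0  h5:0  h6:0  h7:0 → peak 11
M@2: h1:8  h2:7  h3:3  h4:3  h5:0  h6:0  h7:0 → peak 8
M@3: h1:8  h2:4  h3:3  h4:3  h5:3  h6:0  h7:0 → peak 8
M@4: h1:8  h2:4  h3:0  h4:3  h5:3  h6:3  h7:0 → peak 8
M@5: h1:8  h2:4  h3:0  h4:0  h5:3  h6:3  h7:3 → peak 8
Best is M@2, peak 8.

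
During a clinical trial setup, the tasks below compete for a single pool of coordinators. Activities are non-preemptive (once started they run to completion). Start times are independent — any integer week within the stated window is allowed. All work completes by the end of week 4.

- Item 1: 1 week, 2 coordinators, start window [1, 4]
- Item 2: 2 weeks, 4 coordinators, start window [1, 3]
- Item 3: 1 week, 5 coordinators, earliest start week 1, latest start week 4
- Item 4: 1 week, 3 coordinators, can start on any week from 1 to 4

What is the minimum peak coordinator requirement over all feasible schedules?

Early-start (Item 1@1, Item 2@1, Item 3@1, Item 4@1) gives peak 14: w1:14  w2:4  w3:0  w4:0.
Shift Item 2→2, Item 3→4.
Schedule Item 1@1, Item 2@2, Item 3@4, Item 4@1: w1:5  w2:4  w3:4  w4:5 — peak 5.
Total coordinator-weeks = 18 over 4 weeks ⇒ peak ≥ ⌈18/4⌉ = 5, so 5 is optimal.

5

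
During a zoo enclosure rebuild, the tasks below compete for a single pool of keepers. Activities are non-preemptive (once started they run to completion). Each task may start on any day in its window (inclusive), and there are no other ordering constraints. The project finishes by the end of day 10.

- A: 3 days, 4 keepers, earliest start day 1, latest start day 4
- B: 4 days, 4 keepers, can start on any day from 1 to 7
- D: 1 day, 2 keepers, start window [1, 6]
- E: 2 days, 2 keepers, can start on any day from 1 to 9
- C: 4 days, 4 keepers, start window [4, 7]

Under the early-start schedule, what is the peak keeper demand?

12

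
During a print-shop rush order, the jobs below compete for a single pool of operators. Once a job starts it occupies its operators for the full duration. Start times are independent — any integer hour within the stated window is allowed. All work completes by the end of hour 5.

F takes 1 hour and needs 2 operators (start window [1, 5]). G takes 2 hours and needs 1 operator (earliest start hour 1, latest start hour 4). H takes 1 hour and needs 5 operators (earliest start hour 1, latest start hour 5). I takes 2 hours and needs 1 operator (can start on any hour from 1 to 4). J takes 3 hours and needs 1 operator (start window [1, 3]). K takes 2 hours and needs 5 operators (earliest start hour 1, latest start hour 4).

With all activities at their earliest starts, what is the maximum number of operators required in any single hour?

Early-start schedule: F@1, G@1, H@1, I@1, J@1, K@1.
Load per hour: hour 1: 15, hour 2: 8, hour 3: 1, hour 4: 0, hour 5: 0.
Peak is 15.

15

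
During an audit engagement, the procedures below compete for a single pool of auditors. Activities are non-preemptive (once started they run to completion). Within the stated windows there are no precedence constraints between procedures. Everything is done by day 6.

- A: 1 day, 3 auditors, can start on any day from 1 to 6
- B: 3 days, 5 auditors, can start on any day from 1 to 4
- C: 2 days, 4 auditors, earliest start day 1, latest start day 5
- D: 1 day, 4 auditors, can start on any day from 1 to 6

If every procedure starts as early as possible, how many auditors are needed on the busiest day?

16

Early-start schedule: A@1, B@1, C@1, D@1.
Load per day: day 1: 16, day 2: 9, day 3: 5, day 4: 0, day 5: 0, day 6: 0.
Peak is 16.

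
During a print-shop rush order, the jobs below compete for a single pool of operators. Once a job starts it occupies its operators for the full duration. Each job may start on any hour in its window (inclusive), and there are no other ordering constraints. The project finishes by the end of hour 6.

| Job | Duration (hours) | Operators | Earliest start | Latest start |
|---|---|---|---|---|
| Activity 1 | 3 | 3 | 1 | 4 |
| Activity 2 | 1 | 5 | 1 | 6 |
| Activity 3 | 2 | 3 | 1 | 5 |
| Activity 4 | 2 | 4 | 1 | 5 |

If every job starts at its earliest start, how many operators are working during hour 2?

At early start, hour 2 has: Activity 1, Activity 3, Activity 4.
Demand: 3 + 3 + 4 = 10.

10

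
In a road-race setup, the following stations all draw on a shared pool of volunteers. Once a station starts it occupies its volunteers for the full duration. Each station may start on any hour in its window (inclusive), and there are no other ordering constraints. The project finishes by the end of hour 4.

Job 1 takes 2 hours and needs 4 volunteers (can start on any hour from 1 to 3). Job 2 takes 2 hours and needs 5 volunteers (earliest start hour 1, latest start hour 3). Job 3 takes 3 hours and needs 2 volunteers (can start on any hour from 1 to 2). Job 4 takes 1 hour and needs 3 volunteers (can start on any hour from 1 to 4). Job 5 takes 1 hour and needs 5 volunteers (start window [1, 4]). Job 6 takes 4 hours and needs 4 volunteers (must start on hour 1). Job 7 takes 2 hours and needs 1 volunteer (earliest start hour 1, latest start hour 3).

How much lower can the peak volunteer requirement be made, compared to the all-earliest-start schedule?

Early-start peak: h1:24  h2:16  h3:6  h4:4 ⇒ 24.
Leveled (Job 1@1, Job 2@3, Job 3@2, Job 4@2, Job 5@1, Job 6@1, Job 7@3): h1:13  h2:13  h3:12  h4:12 ⇒ 13.
Reduction 24 − 13 = 11.

11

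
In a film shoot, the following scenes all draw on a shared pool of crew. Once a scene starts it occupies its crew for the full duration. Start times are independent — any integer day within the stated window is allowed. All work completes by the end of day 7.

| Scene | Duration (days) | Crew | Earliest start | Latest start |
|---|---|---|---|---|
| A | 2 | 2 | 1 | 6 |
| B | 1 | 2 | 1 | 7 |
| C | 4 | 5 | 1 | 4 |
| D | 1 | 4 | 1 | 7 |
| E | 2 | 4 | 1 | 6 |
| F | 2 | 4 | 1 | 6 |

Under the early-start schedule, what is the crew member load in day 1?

At early start, day 1 has: A, B, C, D, E, F.
Demand: 2 + 2 + 5 + 4 + 4 + 4 = 21.

21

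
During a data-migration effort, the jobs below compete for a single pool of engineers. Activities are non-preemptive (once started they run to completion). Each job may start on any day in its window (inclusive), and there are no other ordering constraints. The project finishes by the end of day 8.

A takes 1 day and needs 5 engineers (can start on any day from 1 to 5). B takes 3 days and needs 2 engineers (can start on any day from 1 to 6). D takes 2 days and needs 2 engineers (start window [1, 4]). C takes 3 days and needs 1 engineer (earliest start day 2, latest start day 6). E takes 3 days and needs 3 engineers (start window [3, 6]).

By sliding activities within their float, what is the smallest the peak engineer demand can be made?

Early-start (A@1, B@1, D@1, C@2, E@3) gives peak 9: d1:9  d2:5  d3:6  d4:4  d5:3  d6:0  d7:0  d8:0.
Shift B→2, D→2, E→5.
Schedule A@1, B@2, D@2, C@2, E@5: d1:5  d2:5  d3:5  d4:3  d5:3  d6:3  d7:3  d8:0 — peak 5.

5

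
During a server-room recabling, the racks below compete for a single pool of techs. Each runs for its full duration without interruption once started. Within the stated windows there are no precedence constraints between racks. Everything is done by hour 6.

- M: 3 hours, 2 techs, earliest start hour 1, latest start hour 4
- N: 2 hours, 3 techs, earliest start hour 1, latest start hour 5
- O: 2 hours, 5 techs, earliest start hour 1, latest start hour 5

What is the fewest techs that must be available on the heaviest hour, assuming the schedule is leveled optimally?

Early-start (M@1, N@1, O@1) gives peak 10: h1:10  h2:10  h3:2  h4:0  h5:0  h6:0.
Shift O→4.
Schedule M@1, N@1, O@4: h1:5  h2:5  h3:2  h4:5  h5:5  h6:0 — peak 5.

5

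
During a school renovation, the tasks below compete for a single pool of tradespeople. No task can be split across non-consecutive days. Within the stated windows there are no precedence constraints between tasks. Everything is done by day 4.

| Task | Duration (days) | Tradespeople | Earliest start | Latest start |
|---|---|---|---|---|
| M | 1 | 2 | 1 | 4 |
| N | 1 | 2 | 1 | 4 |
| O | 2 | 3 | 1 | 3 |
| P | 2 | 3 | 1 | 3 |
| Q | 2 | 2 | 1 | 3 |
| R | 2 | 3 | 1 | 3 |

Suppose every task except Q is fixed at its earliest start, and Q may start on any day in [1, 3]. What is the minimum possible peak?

Q@1: d1:15  d2:11  d3:0  d4:0 → peak 15
Q@2: d1:13  d2:11  d3:2  d4:0 → peak 13
Q@3: d1:13  d2:9  d3:2  d4:2 → peak 13
Best is Q@2, peak 13.

13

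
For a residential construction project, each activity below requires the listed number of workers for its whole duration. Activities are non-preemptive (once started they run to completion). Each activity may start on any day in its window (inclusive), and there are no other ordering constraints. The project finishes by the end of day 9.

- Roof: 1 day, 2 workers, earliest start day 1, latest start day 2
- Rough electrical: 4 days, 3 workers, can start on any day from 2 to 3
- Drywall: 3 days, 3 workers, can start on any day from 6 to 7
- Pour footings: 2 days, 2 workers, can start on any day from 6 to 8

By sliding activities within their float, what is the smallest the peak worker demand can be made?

Schedule Roof@1, Rough electrical@2, Drywall@6, Pour footings@6: d1:2  d2:3  d3:3  d4:3  d5:3  d6:5  d7:5  d8:3  d9:0 — peak 5.
No arrangement of the 24 feasible schedules does better.

5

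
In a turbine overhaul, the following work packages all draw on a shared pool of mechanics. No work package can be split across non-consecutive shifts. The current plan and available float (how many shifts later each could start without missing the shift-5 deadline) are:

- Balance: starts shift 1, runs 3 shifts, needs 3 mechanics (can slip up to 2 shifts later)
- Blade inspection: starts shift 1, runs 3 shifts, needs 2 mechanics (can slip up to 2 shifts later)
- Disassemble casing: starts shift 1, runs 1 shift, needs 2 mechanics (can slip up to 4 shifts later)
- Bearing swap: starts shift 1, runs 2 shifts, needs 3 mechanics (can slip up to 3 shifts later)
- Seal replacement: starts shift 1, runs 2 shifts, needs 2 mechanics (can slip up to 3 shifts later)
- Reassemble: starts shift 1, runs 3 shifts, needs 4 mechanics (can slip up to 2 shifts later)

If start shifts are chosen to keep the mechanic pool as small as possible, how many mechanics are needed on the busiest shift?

Early-start (Balance@1, Blade inspection@1, Disassemble casing@1, Bearing swap@1, Seal replacement@1, Reassemble@1) gives peak 16: s1:16  s2:14  s3:9  s4:0  s5:0.
Shift Bearing swap→4, Reassemble→3.
Schedule Balance@1, Blade inspection@1, Disassemble casing@1, Bearing swap@4, Seal replacement@1, Reassemble@3: s1:9  s2:7  s3:9  s4:7  s5:7 — peak 9.

9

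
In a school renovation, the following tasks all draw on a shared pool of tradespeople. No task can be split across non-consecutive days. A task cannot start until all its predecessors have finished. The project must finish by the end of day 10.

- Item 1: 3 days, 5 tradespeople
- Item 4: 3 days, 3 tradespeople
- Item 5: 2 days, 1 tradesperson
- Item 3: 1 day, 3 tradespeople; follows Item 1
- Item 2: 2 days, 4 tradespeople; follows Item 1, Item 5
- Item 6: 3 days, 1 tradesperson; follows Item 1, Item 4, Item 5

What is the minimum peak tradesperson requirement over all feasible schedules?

5

Early-start (Item 1@1, Item 4@1, Item 5@1, Item 3@4, Item 2@4, Item 6@4) gives peak 9: d1:9  d2:9  d3:8  d4:8  d5:5  d6:1  d7:0  d8:0  d9:0  d10:0.
Shift Item 4→4, Item 5→4, Item 3→7, Item 2→8, Item 6→7.
Schedule Item 1@1, Item 4@4, Item 5@4, Item 3@7, Item 2@8, Item 6@7: d1:5  d2:5  d3:5  d4:4  d5:4  d6:3  d7:4  d8:5  d9:5  d10:0 — peak 5.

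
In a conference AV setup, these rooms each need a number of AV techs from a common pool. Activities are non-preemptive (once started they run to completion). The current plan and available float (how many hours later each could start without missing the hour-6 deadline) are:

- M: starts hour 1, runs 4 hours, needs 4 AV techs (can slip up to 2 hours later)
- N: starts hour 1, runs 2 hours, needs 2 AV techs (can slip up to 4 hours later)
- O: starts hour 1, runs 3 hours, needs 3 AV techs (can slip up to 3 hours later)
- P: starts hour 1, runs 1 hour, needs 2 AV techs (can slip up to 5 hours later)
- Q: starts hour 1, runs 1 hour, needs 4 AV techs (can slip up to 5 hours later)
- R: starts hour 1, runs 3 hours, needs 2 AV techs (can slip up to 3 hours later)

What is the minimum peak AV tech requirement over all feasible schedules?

8

Early-start (M@1, N@1, O@1, P@1, Q@1, R@1) gives peak 17: h1:17  h2:11  h3:9  h4:4  h5:0  h6:0.
Shift O→4, P→3, Q→5.
Schedule M@1, N@1, O@4, P@3, Q@5, R@1: h1:8  h2:8  h3:8  h4:7  h5:7  h6:3 — peak 8.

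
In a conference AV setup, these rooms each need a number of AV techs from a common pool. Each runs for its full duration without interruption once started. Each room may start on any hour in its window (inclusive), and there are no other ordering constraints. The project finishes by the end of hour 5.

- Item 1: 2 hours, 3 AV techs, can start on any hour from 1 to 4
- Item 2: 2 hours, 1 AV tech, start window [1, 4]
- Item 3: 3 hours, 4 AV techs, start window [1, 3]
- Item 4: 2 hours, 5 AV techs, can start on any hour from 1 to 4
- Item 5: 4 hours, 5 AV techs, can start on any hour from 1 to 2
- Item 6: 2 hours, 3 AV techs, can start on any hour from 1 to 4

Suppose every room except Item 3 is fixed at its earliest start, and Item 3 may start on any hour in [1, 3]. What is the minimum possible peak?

Item 3@1: h1:21  h2:21  h3:9  h4:5  h5:0 → peak 21
Item 3@2: h1:17  h2:21  h3:9  h4:9  h5:0 → peak 21
Item 3@3: h1:17  h2:17  h3:9  h4:9  h5:4 → peak 17
Best is Item 3@3, peak 17.

17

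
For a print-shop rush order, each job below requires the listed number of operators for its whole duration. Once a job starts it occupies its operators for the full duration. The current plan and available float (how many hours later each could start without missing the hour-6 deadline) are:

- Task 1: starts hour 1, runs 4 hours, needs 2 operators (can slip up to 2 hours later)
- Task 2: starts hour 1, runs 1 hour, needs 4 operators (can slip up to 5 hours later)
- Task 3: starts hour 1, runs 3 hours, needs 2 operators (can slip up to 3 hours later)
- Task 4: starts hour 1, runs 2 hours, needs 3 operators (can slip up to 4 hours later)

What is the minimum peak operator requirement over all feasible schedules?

5

Early-start (Task 1@1, Task 2@1, Task 3@1, Task 4@1) gives peak 11: h1:11  h2:7  h3:4  h4:2  h5:0  h6:0.
Shift Task 2→6, Task 4→4.
Schedule Task 1@1, Task 2@6, Task 3@1, Task 4@4: h1:4  h2:4  h3:4  h4:5  h5:3  h6:4 — peak 5.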